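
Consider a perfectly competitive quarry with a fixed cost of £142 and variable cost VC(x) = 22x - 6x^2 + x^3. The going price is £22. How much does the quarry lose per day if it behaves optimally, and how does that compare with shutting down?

AVC = 22 - 6x + x^2; min AVC = £13 at x = 3. Since P = £22 ≥ min AVC, the firm produces.
MC = 22 - 12x + 3x^2. Setting P = MC and taking the root on the rising branch gives x* = 4.
TR = 22·4 = 88. TC = 142 + 56 = 198. Profit = 88 − 198 = -£110.
By producing, the firm covers all variable cost plus £32 of fixed cost; shutting down would lose the full £142.

Profit = -£110 at x = 4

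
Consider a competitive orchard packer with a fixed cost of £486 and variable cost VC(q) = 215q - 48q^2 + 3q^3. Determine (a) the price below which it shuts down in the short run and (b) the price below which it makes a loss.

Shutdown price = £23; break-even price = £80

AVC = 215 - 48q + 3q^2; minimized at q = 8, giving min AVC = £23. That is the shutdown price.
ATC = 486/q + 215 - 48q + 3q^2. Setting dATC/dq = −486/q^2 − 48 + 6q = 0 gives q = 9 (since 6·9^3 − 48·9^2 = 486).
min ATC = 486/9 + 215 − 48·9 + 3·9^2 = £80. That is the break-even price.
For £23 ≤ P < £80 the firm produces at a loss; below £23 it shuts down.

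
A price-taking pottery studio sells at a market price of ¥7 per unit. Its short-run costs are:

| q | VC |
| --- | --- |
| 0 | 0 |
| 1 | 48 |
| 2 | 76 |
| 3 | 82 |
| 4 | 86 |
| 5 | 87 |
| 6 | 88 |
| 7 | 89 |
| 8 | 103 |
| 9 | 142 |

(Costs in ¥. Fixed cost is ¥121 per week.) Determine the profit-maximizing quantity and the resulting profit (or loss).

q = 0 (shut down); profit = -¥121

Profit at each row (π = 7q − TC): q=0: -121; q=1: -162; q=2: -183; q=3: -182; q=4: -179; q=5: -173; q=6: -167; q=7: -161; q=8: -168; q=9: -200.
Profit is highest at q = 0. Equivalently, the lowest AVC in the table is 89/7 ≈ ¥12.71 at q = 7, and P = ¥7 falls below it — price never covers variable cost, so the firm shuts down and loses only its fixed cost.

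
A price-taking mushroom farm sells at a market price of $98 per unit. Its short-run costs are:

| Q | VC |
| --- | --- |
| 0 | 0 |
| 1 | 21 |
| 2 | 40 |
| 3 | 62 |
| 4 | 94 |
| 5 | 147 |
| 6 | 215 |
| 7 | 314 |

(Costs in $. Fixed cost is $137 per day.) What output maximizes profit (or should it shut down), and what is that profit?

Q = 6; profit = $236

Tabulate TR − TC: Q=0: -137; Q=1: -60; Q=2: 19; Q=3: 95; Q=4: 161; Q=5: 206; Q=6: 236; Q=7: 235.
Profit is maximized at Q = 6. AVC there is 215/6 = $35.83 ≤ P, so producing beats shutting down (which would give -$137).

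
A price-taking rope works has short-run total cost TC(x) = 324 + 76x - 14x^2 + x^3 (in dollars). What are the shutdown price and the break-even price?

Shutdown price = $27; break-even price = $67

AVC = 76 - 14x + x^2; minimized at x = 7, giving min AVC = $27. That is the shutdown price.
ATC = 324/x + 76 - 14x + x^2. Setting dATC/dx = −324/x^2 − 14 + 2x = 0 gives x = 9 (since 2·9^3 − 14·9^2 = 324).
min ATC = 324/9 + 76 − 14·9 + 9^2 = $67. That is the break-even price.
Between these two prices the firm operates at a loss; above $67 it earns a profit.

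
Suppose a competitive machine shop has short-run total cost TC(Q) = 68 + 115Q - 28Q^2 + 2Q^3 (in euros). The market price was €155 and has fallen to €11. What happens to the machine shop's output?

AVC = 115 - 28Q + 2Q^2, minimized at Q = 7 where min AVC = €17. MC = 115 - 56Q + 6Q^2.
At P = €155 ≥ min AVC, set P = MC on the rising branch: Q = 10.
At P = €11 < min AVC = €17, price no longer covers variable cost at any output, so the firm shuts down: Q = 0.

Output falls from 10 to 0 (the firm shuts down)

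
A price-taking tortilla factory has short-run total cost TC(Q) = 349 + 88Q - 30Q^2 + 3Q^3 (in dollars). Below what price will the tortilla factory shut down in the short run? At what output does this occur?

Short-run supply begins at min AVC. From VC = 88Q - 30Q^2 + 3Q^3, AVC = 88 - 30Q + 3Q^2.
At the minimum of AVC, MC = AVC. MC = 88 - 60Q + 9Q^2; setting MC = AVC gives 6Q^2 - 30Q = 0, so Q = 5. min AVC = 13.
The firm shuts down for any P below $13.

$13 per unit, at Q = 5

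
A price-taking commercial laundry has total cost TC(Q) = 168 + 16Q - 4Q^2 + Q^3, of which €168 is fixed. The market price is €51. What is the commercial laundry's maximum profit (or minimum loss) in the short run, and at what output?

AVC = 16 - 4Q + Q^2 has its minimum €12 at Q = 2; price €51 clears that bar, so the firm operates.
With MC = 16 - 8Q + 3Q^2, P = MC on the upward-sloping part at Q* = 5.
TR = 51·5 = 255. TC = 168 + 105 = 273. Profit = 255 − 273 = -€18.
That loss of €18 beats the €168 the firm would lose by shutting down; producing recovers €150 of fixed cost.

Profit = -€18 at Q = 5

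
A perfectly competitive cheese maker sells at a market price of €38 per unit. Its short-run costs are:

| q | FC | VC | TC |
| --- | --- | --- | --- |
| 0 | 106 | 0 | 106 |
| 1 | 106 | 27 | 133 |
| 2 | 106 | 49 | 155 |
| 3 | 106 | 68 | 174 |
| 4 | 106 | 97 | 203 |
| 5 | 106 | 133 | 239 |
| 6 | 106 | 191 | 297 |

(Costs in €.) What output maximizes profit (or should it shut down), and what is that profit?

Tabulate TR − TC: q=0: -106; q=1: -95; q=2: -79; q=3: -60; q=4: -51; q=5: -49; q=6: -69.
Profit is maximized at q = 5. AVC there is 133/5 = €26.60 ≤ P, so producing beats shutting down (which would give -€106).

q = 5; profit = -€49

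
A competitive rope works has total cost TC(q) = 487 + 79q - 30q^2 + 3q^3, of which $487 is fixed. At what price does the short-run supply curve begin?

Short-run supply begins at min AVC. From VC = 79q - 30q^2 + 3q^3, AVC = 79 - 30q + 3q^2.
At the minimum of AVC, MC = AVC. MC = 79 - 60q + 9q^2; setting MC = AVC gives 6q^2 - 30q = 0, so q = 5. min AVC = 4.
The firm shuts down for any P below $4.

$4 per unit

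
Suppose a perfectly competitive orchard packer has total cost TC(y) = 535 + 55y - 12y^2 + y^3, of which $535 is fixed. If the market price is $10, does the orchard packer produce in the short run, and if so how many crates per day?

Strip out fixed cost: VC = 55y - 12y^2 + y^3. Then AVC = 55 - 12y + y^2 and MC = 55 - 24y + 3y^2.
The AVC parabola has its vertex at y = 12/2 = 6, where AVC = 55 - 12·6 + 6^2 = $19.
Since P = $10 < min AVC = $19, price fails to cover variable cost at any output.
Shutting down limits the loss to fixed cost, $535.

Shut down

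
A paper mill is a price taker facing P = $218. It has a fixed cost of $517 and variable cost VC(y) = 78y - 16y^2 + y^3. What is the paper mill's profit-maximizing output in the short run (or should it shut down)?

Strip out fixed cost: VC = 78y - 16y^2 + y^3. Then AVC = 78 - 16y + y^2 and MC = 78 - 32y + 3y^2.
The AVC parabola has its vertex at y = 16/2 = 8, where AVC = 78 - 16·8 + 8^2 = $14.
P = $218 exceeds min AVC = $14, so the firm stays open.
P = MC gives -140 - 32y + 3y^2 = 0, with roots -10/3 and 14. Take the larger (rising MC): y* = 14.
Check: AVC at y = 14 is $50 ≤ P, so revenue covers variable cost.
Profit = P·y − TC = 218·14 − 1217 = $1835.

Produce at y = 14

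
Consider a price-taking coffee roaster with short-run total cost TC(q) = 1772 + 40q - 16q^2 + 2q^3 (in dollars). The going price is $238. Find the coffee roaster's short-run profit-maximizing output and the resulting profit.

Profit = -$152 at q = 9

AVC = 40 - 16q + 2q^2 has its minimum $8 at q = 4; price $238 clears that bar, so the firm operates.
MC = 40 - 32q + 6q^2. Setting P = MC and taking the root on the rising branch gives q* = 9.
TR = 238·9 = 2142. TC = 1772 + 522 = 2294. Profit = 2142 − 2294 = -$152.
By producing, the firm covers all variable cost plus $1620 of fixed cost; shutting down would lose the full $1772.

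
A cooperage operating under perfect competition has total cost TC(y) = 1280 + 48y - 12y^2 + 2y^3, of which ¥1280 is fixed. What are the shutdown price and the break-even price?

AVC = 48 - 12y + 2y^2; minimized at y = 3, giving min AVC = ¥30. That is the shutdown price.
ATC = 1280/y + 48 - 12y + 2y^2. Setting dATC/dy = −1280/y^2 − 12 + 4y = 0 gives y = 8 (since 4·8^3 − 12·8^2 = 1280).
min ATC = 1280/8 + 48 − 12·8 + 2·8^2 = ¥240. That is the break-even price.
For ¥30 ≤ P < ¥240 the firm produces at a loss; below ¥30 it shuts down.

Shutdown price = ¥30; break-even price = ¥240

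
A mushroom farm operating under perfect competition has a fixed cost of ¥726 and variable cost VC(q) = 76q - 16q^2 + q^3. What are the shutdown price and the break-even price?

Shutdown price = ¥12; break-even price = ¥87

AVC = 76 - 16q + q^2; minimized at q = 8, giving min AVC = ¥12. That is the shutdown price.
ATC = 726/q + 76 - 16q + q^2. Setting dATC/dq = −726/q^2 − 16 + 2q = 0 gives q = 11 (since 2·11^3 − 16·11^2 = 726).
min ATC = 726/11 + 76 − 16·11 + 11^2 = ¥87. That is the break-even price.
Between these two prices the firm operates at a loss; above ¥87 it earns a profit.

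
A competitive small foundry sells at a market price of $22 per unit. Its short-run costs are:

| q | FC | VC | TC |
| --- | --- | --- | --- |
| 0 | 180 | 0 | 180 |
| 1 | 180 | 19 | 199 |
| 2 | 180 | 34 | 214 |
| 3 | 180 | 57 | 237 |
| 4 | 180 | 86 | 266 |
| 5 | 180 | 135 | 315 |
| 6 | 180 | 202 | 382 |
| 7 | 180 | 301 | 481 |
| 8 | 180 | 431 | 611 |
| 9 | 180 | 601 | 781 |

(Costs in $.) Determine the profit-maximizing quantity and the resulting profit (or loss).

Profit at each row (π = 22q − TC): q=0: -180; q=1: -177; q=2: -170; q=3: -171; q=4: -178; q=5: -205; q=6: -250; q=7: -327; q=8: -435; q=9: -583.
Profit is maximized at q = 2. AVC there is 34/2 = $17 ≤ P, so producing beats shutting down (which would give -$180).

q = 2; profit = -$170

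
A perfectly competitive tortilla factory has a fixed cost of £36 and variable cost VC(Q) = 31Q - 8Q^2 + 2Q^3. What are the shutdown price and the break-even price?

Shutdown price = £23; break-even price = £37

AVC = 31 - 8Q + 2Q^2; minimized at Q = 2, giving min AVC = £23. That is the shutdown price.
ATC = 36/Q + 31 - 8Q + 2Q^2. Setting dATC/dQ = −36/Q^2 − 8 + 4Q = 0 gives Q = 3 (since 4·3^3 − 8·3^2 = 36).
min ATC = 36/3 + 31 − 8·3 + 2·3^2 = £37. That is the break-even price.
For £23 ≤ P < £37 the firm produces at a loss; below £23 it shuts down.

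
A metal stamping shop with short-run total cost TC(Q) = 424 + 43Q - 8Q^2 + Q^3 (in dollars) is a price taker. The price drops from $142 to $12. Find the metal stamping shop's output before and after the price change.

Output falls from 9 to 0 (the firm shuts down)

MC = 43 - 16Q + 3Q^2; the shutdown threshold is min AVC = $27 (at Q = 4).
At P = $142 ≥ min AVC, set P = MC on the rising branch: Q = 9.
At P = $12 < min AVC = $27, price no longer covers variable cost at any output, so the firm shuts down: Q = 0.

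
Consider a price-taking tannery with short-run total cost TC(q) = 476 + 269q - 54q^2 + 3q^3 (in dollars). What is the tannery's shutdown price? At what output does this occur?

The firm shuts down when price falls below the minimum of average variable cost. AVC = VC/q = 269 - 54q + 3q^2.
dAVC/dq = -54 + 6q = 0 gives q = 9. min AVC = 269 - 54·9 + 3·9^2 = 26.
The firm shuts down for any P below $26.

$26 per unit, at q = 9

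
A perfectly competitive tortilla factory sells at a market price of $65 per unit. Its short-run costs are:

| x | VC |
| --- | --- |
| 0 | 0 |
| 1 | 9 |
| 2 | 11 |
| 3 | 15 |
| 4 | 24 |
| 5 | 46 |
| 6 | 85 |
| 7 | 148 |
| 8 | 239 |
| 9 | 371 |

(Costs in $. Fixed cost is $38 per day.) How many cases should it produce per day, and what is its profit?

Compute π = P·x − TC at each output: x=0: -38; x=1: 18; x=2: 81; x=3: 142; x=4: 198; x=5: 241; x=6: 267; x=7: 269; x=8: 243; x=9: 176.
Profit is maximized at x = 7. AVC there is 148/7 = $21.14 ≤ P, so producing beats shutting down (which would give -$38).

x = 7; profit = $269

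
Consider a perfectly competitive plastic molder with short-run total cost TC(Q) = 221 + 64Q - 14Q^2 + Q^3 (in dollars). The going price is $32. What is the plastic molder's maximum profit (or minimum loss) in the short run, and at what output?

AVC = 64 - 14Q + Q^2; min AVC = $15 at Q = 7. Since P = $32 ≥ min AVC, the firm produces.
With MC = 64 - 28Q + 3Q^2, P = MC on the upward-sloping part at Q* = 8.
TR = 32·8 = 256. TC = 221 + 128 = 349. Profit = 256 − 349 = -$93.
By producing, the firm covers all variable cost plus $128 of fixed cost; shutting down would lose the full $221.

Profit = -$93 at Q = 8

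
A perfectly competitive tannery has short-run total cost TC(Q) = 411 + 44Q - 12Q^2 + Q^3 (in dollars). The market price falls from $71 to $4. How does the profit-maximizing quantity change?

AVC = 44 - 12Q + Q^2, minimized at Q = 6 where min AVC = $8. MC = 44 - 24Q + 3Q^2.
With P = $71 above the shutdown price, P = MC gives Q = 9.
At P = $4 < min AVC = $8, price no longer covers variable cost at any output, so the firm shuts down: Q = 0.

Output falls from 9 to 0 (the firm shuts down)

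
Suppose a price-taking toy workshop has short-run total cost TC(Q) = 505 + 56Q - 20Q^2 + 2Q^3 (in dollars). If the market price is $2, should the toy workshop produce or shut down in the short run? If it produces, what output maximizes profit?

Strip out fixed cost: VC = 56Q - 20Q^2 + 2Q^3. Then AVC = 56 - 20Q + 2Q^2 and MC = 56 - 40Q + 6Q^2.
AVC is minimized where dAVC/dQ = -20 + 4Q = 0, at Q = 5; min AVC = 56 - 20·5 + 2·5^2 = $6.
Since P = $2 < min AVC = $6, price fails to cover variable cost at any output.
Shutting down limits the loss to fixed cost, $505.

Shut down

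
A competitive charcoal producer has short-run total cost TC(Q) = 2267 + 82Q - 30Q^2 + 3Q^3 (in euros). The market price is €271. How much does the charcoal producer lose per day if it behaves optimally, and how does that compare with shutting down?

AVC = 82 - 30Q + 3Q^2 has its minimum €7 at Q = 5; price €271 clears that bar, so the firm operates.
MC = 82 - 60Q + 9Q^2. Setting P = MC and taking the root on the rising branch gives Q* = 9.
TR = 271·9 = 2439. TC = 2267 + 495 = 2762. Profit = 2439 − 2762 = -€323.
By producing, the firm covers all variable cost plus €1944 of fixed cost; shutting down would lose the full €2267.

Profit = -€323 at Q = 9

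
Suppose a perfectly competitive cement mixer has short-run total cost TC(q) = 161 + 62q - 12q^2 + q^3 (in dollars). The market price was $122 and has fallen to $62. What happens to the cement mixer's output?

Output falls from 10 to 8

AVC = 62 - 12q + q^2, minimized at q = 6 where min AVC = $26. MC = 62 - 24q + 3q^2.
At P = $122 ≥ min AVC, set P = MC on the rising branch: q = 10.
At P = $62 ≥ min AVC, set P = MC: q = 8. The firm stays open but cuts output.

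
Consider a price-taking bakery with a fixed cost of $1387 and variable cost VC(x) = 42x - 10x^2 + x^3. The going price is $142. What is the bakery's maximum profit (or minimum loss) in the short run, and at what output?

Profit = -$387 at x = 10

AVC = 42 - 10x + x^2; min AVC = $17 at x = 5. Since P = $142 ≥ min AVC, the firm produces.
With MC = 42 - 20x + 3x^2, P = MC on the upward-sloping part at x* = 10.
TR = 142·10 = 1420. TC = 1387 + 420 = 1807. Profit = 1420 − 1807 = -$387.
By producing, the firm covers all variable cost plus $1000 of fixed cost; shutting down would lose the full $1387.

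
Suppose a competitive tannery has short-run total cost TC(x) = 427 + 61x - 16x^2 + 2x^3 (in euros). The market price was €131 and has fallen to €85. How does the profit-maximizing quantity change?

MC = 61 - 32x + 6x^2; the shutdown threshold is min AVC = €29 (at x = 4).
At P = €131 ≥ min AVC, set P = MC on the rising branch: x = 7.
At P = €85 ≥ min AVC, set P = MC: x = 6. The firm stays open but cuts output.

Output falls from 7 to 6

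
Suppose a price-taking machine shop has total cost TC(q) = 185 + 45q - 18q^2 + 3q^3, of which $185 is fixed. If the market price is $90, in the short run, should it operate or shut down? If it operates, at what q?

From TC, MC = TC'(q) = 45 - 36q + 9q^2 and AVC = VC/q = 45 - 18q + 3q^2.
AVC hits its minimum where MC = AVC, at q = 3, giving min AVC = 45 - 18·3 + 3·3^2 = $18.
P = $90 exceeds min AVC = $18, so the firm stays open.
P = MC gives -45 - 36q + 9q^2 = 0, with roots -1 and 5. Take the larger (rising MC): q* = 5.
Check: AVC at q = 5 is $30 ≤ P, so revenue covers variable cost.
Profit = P·q − TC = 90·5 − 335 = $115.

Produce at q = 5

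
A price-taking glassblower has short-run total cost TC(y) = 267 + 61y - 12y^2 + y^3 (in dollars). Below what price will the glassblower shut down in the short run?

The shutdown price is the minimum of AVC. VC = 61y - 12y^2 + y^3, so AVC = 61 - 12y + y^2.
dAVC/dy = -12 + 2y = 0 gives y = 6. min AVC = 61 - 12·6 + 6^2 = 25.
The firm shuts down for any P below $25.

$25 per unit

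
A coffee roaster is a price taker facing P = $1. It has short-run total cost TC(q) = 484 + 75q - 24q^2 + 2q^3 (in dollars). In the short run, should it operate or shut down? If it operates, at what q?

Variable cost is VC = 75q - 24q^2 + 2q^3, so AVC = VC/q = 75 - 24q + 2q^2 and MC = dTC/dq = 75 - 48q + 6q^2.
AVC is minimized where dAVC/dq = -24 + 4q = 0, at q = 6; min AVC = 75 - 24·6 + 2·6^2 = $3.
Since P = $1 < min AVC = $3, price fails to cover variable cost at any output.
The firm minimizes its loss by shutting down and losing only its fixed cost of $484.

Shut down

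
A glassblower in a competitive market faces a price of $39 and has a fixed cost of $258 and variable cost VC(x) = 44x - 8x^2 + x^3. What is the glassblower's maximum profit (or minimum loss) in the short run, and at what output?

AVC = 44 - 8x + x^2; min AVC = $28 at x = 4. Since P = $39 ≥ min AVC, the firm produces.
MC = 44 - 16x + 3x^2. Setting P = MC and taking the root on the rising branch gives x* = 5.
TR = 39·5 = 195. TC = 258 + 145 = 403. Profit = 195 − 403 = -$208.
By producing, the firm covers all variable cost plus $50 of fixed cost; shutting down would lose the full $258.

Profit = -$208 at x = 5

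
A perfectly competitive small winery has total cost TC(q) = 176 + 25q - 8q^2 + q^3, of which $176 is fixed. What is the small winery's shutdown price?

Short-run supply begins at min AVC. From VC = 25q - 8q^2 + q^3, AVC = 25 - 8q + q^2.
At the minimum of AVC, MC = AVC. MC = 25 - 16q + 3q^2; setting MC = AVC gives 2q^2 - 8q = 0, so q = 4. min AVC = 9.
The firm shuts down for any P below $9.

$9 per unit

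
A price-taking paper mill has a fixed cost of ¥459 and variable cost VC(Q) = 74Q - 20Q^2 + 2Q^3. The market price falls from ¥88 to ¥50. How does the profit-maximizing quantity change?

Output falls from 7 to 6

AVC = 74 - 20Q + 2Q^2, minimized at Q = 5 where min AVC = ¥24. MC = 74 - 40Q + 6Q^2.
With P = ¥88 above the shutdown price, P = MC gives Q = 7.
At P = ¥50 ≥ min AVC, set P = MC: Q = 6. The firm stays open but cuts output.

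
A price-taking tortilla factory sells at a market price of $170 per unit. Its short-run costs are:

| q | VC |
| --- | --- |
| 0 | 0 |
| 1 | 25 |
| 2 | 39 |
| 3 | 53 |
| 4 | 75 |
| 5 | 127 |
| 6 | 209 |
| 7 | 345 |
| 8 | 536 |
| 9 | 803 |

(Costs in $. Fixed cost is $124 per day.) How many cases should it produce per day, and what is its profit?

q = 7; profit = $721

Compute π = P·q − TC at each output: q=0: -124; q=1: 21; q=2: 177; q=3: 333; q=4: 481; q=5: 599; q=6: 687; q=7: 721; q=8: 700; q=9: 603.
Profit is maximized at q = 7. AVC there is 345/7 = $49.29 ≤ P, so producing beats shutting down (which would give -$124).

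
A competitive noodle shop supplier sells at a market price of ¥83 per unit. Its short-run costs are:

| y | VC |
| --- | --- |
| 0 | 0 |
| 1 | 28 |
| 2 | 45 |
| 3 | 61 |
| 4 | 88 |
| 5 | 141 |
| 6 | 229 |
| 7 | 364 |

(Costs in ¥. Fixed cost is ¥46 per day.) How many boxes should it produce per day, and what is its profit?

Profit at each row (π = 83y − TC): y=0: -46; y=1: 9; y=2: 75; y=3: 142; y=4: 198; y=5: 228; y=6: 223; y=7: 171.
Profit is maximized at y = 5. AVC there is 141/5 = ¥28.20 ≤ P, so producing beats shutting down (which would give -¥46).

y = 5; profit = ¥228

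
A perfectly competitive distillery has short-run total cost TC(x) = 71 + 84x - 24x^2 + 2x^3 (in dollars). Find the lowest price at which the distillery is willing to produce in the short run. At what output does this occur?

The firm shuts down when price falls below the minimum of average variable cost. AVC = VC/x = 84 - 24x + 2x^2.
At the minimum of AVC, MC = AVC. MC = 84 - 48x + 6x^2; setting MC = AVC gives 4x^2 - 24x = 0, so x = 6. min AVC = 12.
For P < $12 the firm produces nothing.

$12 per unit, at x = 6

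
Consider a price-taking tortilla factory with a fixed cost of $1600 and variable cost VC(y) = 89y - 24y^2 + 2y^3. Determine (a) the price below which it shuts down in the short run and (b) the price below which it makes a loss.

Shutdown price = min AVC. AVC = 89 - 24y + 2y^2, with vertex at y = 6 and minimum $17.
ATC = 1600/y + 89 - 24y + 2y^2. Setting dATC/dy = −1600/y^2 − 24 + 4y = 0 gives y = 10 (since 4·10^3 − 24·10^2 = 1600).
min ATC = 1600/10 + 89 − 24·10 + 2·10^2 = $209. That is the break-even price.
For $17 ≤ P < $209 the firm produces at a loss; below $17 it shuts down.

Shutdown price = $17; break-even price = $209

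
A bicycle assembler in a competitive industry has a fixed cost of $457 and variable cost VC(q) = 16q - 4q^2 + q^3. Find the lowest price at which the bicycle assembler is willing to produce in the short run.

$12 per unit

The shutdown price is the minimum of AVC. VC = 16q - 4q^2 + q^3, so AVC = 16 - 4q + q^2.
At the minimum of AVC, MC = AVC. MC = 16 - 8q + 3q^2; setting MC = AVC gives 2q^2 - 4q = 0, so q = 2. min AVC = 12.
So the shutdown price is $12.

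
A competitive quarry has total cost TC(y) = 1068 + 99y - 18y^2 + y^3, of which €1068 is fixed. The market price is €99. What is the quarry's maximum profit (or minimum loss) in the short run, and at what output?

AVC = 99 - 18y + y^2 has its minimum €18 at y = 9; price €99 clears that bar, so the firm operates.
With MC = 99 - 36y + 3y^2, P = MC on the upward-sloping part at y* = 12.
TR = 99·12 = 1188. TC = 1068 + 324 = 1392. Profit = 1188 − 1392 = -€204.
Shutting down would mean losing the fixed cost of €1068, so operating at a loss of €204 is better by €864.

Profit = -€204 at y = 12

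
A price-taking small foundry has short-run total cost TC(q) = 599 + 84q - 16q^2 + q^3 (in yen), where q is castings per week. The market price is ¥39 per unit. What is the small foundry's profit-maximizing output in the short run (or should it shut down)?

Strip out fixed cost: VC = 84q - 16q^2 + q^3. Then AVC = 84 - 16q + q^2 and MC = 84 - 32q + 3q^2.
AVC is minimized where dAVC/dq = -16 + 2q = 0, at q = 8; min AVC = 84 - 16·8 + 8^2 = ¥20.
P = ¥39 exceeds min AVC = ¥20, so the firm stays open.
P = MC gives 45 - 32q + 3q^2 = 0, with roots 5/3 and 9. Take the larger (rising MC): q* = 9.
Check: AVC at q = 9 is ¥21 ≤ P, so revenue covers variable cost.
Profit = P·q − TC = 39·9 − 788 = -¥437, a loss, but smaller than the ¥599 fixed cost the firm would lose by shutting down.

Produce at q = 9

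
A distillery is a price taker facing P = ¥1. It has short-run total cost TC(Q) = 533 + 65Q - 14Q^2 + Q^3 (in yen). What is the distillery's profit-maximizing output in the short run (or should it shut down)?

Strip out fixed cost: VC = 65Q - 14Q^2 + Q^3. Then AVC = 65 - 14Q + Q^2 and MC = 65 - 28Q + 3Q^2.
AVC is minimized where dAVC/dQ = -14 + 2Q = 0, at Q = 7; min AVC = 65 - 14·7 + 7^2 = ¥16.
With P < min AVC (¥1 < ¥16), every unit sold adds to the loss.
Best response: produce nothing and absorb the ¥533 fixed cost.

Shut down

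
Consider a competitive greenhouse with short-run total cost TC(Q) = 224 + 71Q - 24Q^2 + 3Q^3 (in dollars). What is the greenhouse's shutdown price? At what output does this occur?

The shutdown price is the minimum of AVC. VC = 71Q - 24Q^2 + 3Q^3, so AVC = 71 - 24Q + 3Q^2.
dAVC/dQ = -24 + 6Q = 0 gives Q = 4. min AVC = 71 - 24·4 + 3·4^2 = 23.
So the shutdown price is $23.

$23 per unit, at Q = 4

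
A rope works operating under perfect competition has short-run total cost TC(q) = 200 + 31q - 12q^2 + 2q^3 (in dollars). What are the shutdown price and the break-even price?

Shutdown price = $13; break-even price = $61

AVC = 31 - 12q + 2q^2; minimized at q = 3, giving min AVC = $13. That is the shutdown price.
ATC = 200/q + 31 - 12q + 2q^2. Setting dATC/dq = −200/q^2 − 12 + 4q = 0 gives q = 5 (since 4·5^3 − 12·5^2 = 200).
min ATC = 200/5 + 31 − 12·5 + 2·5^2 = $61. That is the break-even price.
Between these two prices the firm operates at a loss; above $61 it earns a profit.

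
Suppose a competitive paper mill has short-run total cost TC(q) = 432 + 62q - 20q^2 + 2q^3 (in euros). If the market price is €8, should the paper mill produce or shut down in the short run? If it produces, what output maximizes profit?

Shut down

From TC, MC = TC'(q) = 62 - 40q + 6q^2 and AVC = VC/q = 62 - 20q + 2q^2.
The AVC parabola has its vertex at q = 20/4 = 5, where AVC = 62 - 20·5 + 2·5^2 = €12.
Since P = €8 < min AVC = €12, price fails to cover variable cost at any output.
Shutting down limits the loss to fixed cost, €432.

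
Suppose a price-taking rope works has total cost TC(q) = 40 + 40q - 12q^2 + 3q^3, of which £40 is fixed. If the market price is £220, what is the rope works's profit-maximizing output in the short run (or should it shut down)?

Produce at q = 6

Strip out fixed cost: VC = 40q - 12q^2 + 3q^3. Then AVC = 40 - 12q + 3q^2 and MC = 40 - 24q + 9q^2.
AVC hits its minimum where MC = AVC, at q = 2, giving min AVC = 40 - 12·2 + 3·2^2 = £28.
P = £220 exceeds min AVC = £28, so the firm stays open.
Solving P = MC: -180 - 24q + 9q^2 = 0 ⇒ q = -10/3 or 6. On the upward-sloping branch, q* = 6.
Check: AVC at q = 6 is £76 ≤ P, so revenue covers variable cost.
Profit = P·q − TC = 220·6 − 496 = £824.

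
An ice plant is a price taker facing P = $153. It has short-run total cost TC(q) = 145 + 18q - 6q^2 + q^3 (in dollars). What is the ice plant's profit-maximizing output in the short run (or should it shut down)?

Strip out fixed cost: VC = 18q - 6q^2 + q^3. Then AVC = 18 - 6q + q^2 and MC = 18 - 12q + 3q^2.
The AVC parabola has its vertex at q = 6/2 = 3, where AVC = 18 - 6·3 + 3^2 = $9.
Because $153 ≥ $9, revenue can cover variable cost; the firm operates.
P = MC gives -135 - 12q + 3q^2 = 0, with roots -5 and 9. Take the larger (rising MC): q* = 9.
Check: AVC at q = 9 is $45 ≤ P, so revenue covers variable cost.
Profit = P·q − TC = 153·9 − 550 = $827.

Produce at q = 9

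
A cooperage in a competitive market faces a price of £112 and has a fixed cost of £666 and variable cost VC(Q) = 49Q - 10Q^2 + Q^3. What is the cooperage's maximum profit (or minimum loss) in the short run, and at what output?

Profit = -£18 at Q = 9

AVC = 49 - 10Q + Q^2 has its minimum £24 at Q = 5; price £112 clears that bar, so the firm operates.
MC = 49 - 20Q + 3Q^2. Setting P = MC and taking the root on the rising branch gives Q* = 9.
TR = 112·9 = 1008. TC = 666 + 360 = 1026. Profit = 1008 − 1026 = -£18.
Shutting down would mean losing the fixed cost of £666, so operating at a loss of £18 is better by £648.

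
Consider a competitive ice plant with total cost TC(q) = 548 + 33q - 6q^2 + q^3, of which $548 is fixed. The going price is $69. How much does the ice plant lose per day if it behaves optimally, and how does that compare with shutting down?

Profit = -$332 at q = 6

AVC = 33 - 6q + q^2 has its minimum $24 at q = 3; price $69 clears that bar, so the firm operates.
MC = 33 - 12q + 3q^2. Setting P = MC and taking the root on the rising branch gives q* = 6.
TR = 69·6 = 414. TC = 548 + 198 = 746. Profit = 414 − 746 = -$332.
Shutting down would mean losing the fixed cost of $548, so operating at a loss of $332 is better by $216.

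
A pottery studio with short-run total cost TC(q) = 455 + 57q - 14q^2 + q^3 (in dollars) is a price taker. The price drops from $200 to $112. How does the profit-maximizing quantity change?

Output falls from 13 to 11

AVC = 57 - 14q + q^2, minimized at q = 7 where min AVC = $8. MC = 57 - 28q + 3q^2.
At P = $200 ≥ min AVC, set P = MC on the rising branch: q = 13.
At P = $112 ≥ min AVC, set P = MC: q = 11. The firm stays open but cuts output.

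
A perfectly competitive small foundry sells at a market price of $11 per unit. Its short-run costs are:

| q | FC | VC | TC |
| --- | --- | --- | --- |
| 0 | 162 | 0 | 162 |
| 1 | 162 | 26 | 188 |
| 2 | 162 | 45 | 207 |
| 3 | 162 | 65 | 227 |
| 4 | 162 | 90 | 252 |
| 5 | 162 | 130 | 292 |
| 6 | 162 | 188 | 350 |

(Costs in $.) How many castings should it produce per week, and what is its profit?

q = 0 (shut down); profit = -$162

Profit at each row (π = 11q − TC): q=0: -162; q=1: -177; q=2: -185; q=3: -194; q=4: -208; q=5: -237; q=6: -284.
Profit is highest at q = 0. Equivalently, the lowest AVC in the table is 65/3 ≈ $21.67 at q = 3, and P = $11 falls below it — price never covers variable cost, so the firm shuts down and loses only its fixed cost.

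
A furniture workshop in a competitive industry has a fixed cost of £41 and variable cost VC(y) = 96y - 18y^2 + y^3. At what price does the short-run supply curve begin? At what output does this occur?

The firm shuts down when price falls below the minimum of average variable cost. AVC = VC/y = 96 - 18y + y^2.
At the minimum of AVC, MC = AVC. MC = 96 - 36y + 3y^2; setting MC = AVC gives 2y^2 - 18y = 0, so y = 9. min AVC = 15.
For P < £15 the firm produces nothing.

£15 per unit, at y = 9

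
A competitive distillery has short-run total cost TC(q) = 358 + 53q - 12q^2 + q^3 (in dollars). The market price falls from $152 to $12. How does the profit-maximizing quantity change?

Output falls from 11 to 0 (the firm shuts down)

MC = 53 - 24q + 3q^2; the shutdown threshold is min AVC = $17 (at q = 6).
At P = $152 ≥ min AVC, set P = MC on the rising branch: q = 11.
At P = $12 < min AVC = $17, price no longer covers variable cost at any output, so the firm shuts down: q = 0.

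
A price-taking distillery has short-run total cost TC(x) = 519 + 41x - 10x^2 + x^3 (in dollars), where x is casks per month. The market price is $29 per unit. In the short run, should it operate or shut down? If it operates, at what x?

Produce at x = 6

Variable cost is VC = 41x - 10x^2 + x^3, so AVC = VC/x = 41 - 10x + x^2 and MC = dTC/dx = 41 - 20x + 3x^2.
AVC is minimized where dAVC/dx = -10 + 2x = 0, at x = 5; min AVC = 41 - 10·5 + 5^2 = $16.
Because $29 ≥ $16, revenue can cover variable cost; the firm operates.
Solving P = MC: 12 - 20x + 3x^2 = 0 ⇒ x = 2/3 or 6. On the upward-sloping branch, x* = 6.
Check: AVC at x = 6 is $17 ≤ P, so revenue covers variable cost.
Profit = P·x − TC = 29·6 − 621 = -$447, a loss, but smaller than the $519 fixed cost the firm would lose by shutting down.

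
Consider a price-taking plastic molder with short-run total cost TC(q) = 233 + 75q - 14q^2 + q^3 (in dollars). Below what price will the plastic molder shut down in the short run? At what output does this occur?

$26 per unit, at q = 7

The firm shuts down when price falls below the minimum of average variable cost. AVC = VC/q = 75 - 14q + q^2.
At the minimum of AVC, MC = AVC. MC = 75 - 28q + 3q^2; setting MC = AVC gives 2q^2 - 14q = 0, so q = 7. min AVC = 26.
For P < $26 the firm produces nothing.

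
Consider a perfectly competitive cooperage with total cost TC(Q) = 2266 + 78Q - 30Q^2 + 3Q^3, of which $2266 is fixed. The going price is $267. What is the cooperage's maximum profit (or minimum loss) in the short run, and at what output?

Profit = -$322 at Q = 9

AVC = 78 - 30Q + 3Q^2; min AVC = $3 at Q = 5. Since P = $267 ≥ min AVC, the firm produces.
With MC = 78 - 60Q + 9Q^2, P = MC on the upward-sloping part at Q* = 9.
TR = 267·9 = 2403. TC = 2266 + 459 = 2725. Profit = 2403 − 2725 = -$322.
By producing, the firm covers all variable cost plus $1944 of fixed cost; shutting down would lose the full $2266.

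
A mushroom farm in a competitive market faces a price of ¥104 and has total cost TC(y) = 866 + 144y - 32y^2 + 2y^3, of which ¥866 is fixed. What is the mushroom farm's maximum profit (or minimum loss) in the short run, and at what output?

AVC = 144 - 32y + 2y^2; min AVC = ¥16 at y = 8. Since P = ¥104 ≥ min AVC, the firm produces.
MC = 144 - 64y + 6y^2. Setting P = MC and taking the root on the rising branch gives y* = 10.
TR = 104·10 = 1040. TC = 866 + 240 = 1106. Profit = 1040 − 1106 = -¥66.
Shutting down would mean losing the fixed cost of ¥866, so operating at a loss of ¥66 is better by ¥800.

Profit = -¥66 at y = 10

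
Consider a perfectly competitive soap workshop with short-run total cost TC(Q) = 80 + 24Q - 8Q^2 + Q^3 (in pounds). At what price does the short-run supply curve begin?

£8 per unit

Short-run supply begins at min AVC. From VC = 24Q - 8Q^2 + Q^3, AVC = 24 - 8Q + Q^2.
dAVC/dQ = -8 + 2Q = 0 gives Q = 4. min AVC = 24 - 8·4 + 4^2 = 8.
For P < £8 the firm produces nothing.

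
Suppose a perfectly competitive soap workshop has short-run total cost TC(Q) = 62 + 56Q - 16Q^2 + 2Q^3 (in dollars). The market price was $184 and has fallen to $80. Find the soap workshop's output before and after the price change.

AVC = 56 - 16Q + 2Q^2, minimized at Q = 4 where min AVC = $24. MC = 56 - 32Q + 6Q^2.
At P = $184 ≥ min AVC, set P = MC on the rising branch: Q = 8.
At P = $80 ≥ min AVC, set P = MC: Q = 6. The firm stays open but cuts output.

Output falls from 8 to 6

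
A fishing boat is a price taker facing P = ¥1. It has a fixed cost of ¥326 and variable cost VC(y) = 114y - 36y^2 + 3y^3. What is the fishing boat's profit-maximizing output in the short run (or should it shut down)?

Variable cost is VC = 114y - 36y^2 + 3y^3, so AVC = VC/y = 114 - 36y + 3y^2 and MC = dTC/dy = 114 - 72y + 9y^2.
The AVC parabola has its vertex at y = 36/6 = 6, where AVC = 114 - 36·6 + 3·6^2 = ¥6.
P = ¥1 lies below min AVC = ¥6; no output level covers variable cost.
Shutting down limits the loss to fixed cost, ¥326.

Shut down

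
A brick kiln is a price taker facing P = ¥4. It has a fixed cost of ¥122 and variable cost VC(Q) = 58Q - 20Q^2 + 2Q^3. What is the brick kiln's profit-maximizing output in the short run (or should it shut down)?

Variable cost is VC = 58Q - 20Q^2 + 2Q^3, so AVC = VC/Q = 58 - 20Q + 2Q^2 and MC = dTC/dQ = 58 - 40Q + 6Q^2.
AVC is minimized where dAVC/dQ = -20 + 4Q = 0, at Q = 5; min AVC = 58 - 20·5 + 2·5^2 = ¥8.
P = ¥4 lies below min AVC = ¥8; no output level covers variable cost.
Shutting down limits the loss to fixed cost, ¥122.

Shut down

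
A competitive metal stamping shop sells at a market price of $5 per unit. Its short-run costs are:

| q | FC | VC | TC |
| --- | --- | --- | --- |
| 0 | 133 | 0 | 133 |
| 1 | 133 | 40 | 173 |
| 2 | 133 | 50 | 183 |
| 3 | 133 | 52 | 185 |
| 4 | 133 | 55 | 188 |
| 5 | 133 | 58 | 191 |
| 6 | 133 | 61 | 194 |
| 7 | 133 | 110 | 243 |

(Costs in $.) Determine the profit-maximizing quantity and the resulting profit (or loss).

q = 0 (shut down); profit = -$133

Tabulate TR − TC: q=0: -133; q=1: -168; q=2: -173; q=3: -170; q=4: -168; q=5: -166; q=6: -164; q=7: -208.
Profit is highest at q = 0. Equivalently, the lowest AVC in the table is 61/6 ≈ $10.17 at q = 6, and P = $5 falls below it — price never covers variable cost, so the firm shuts down and loses only its fixed cost.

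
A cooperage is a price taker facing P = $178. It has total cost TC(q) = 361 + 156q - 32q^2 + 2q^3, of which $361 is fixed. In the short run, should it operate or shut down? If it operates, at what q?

Strip out fixed cost: VC = 156q - 32q^2 + 2q^3. Then AVC = 156 - 32q + 2q^2 and MC = 156 - 64q + 6q^2.
The AVC parabola has its vertex at q = 32/4 = 8, where AVC = 156 - 32·8 + 2·8^2 = $28.
Because $178 ≥ $28, revenue can cover variable cost; the firm operates.
P = MC gives -22 - 64q + 6q^2 = 0, with roots -1/3 and 11. Take the larger (rising MC): q* = 11.
Check: AVC at q = 11 is $46 ≤ P, so revenue covers variable cost.
Profit = P·q − TC = 178·11 − 867 = $1091.

Produce at q = 11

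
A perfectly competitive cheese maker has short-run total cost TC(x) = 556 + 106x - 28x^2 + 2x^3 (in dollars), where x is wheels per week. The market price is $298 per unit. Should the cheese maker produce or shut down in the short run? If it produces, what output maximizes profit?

From TC, MC = TC'(x) = 106 - 56x + 6x^2 and AVC = VC/x = 106 - 28x + 2x^2.
AVC is minimized where dAVC/dx = -28 + 4x = 0, at x = 7; min AVC = 106 - 28·7 + 2·7^2 = $8.
Because $298 ≥ $8, revenue can cover variable cost; the firm operates.
P = MC gives -192 - 56x + 6x^2 = 0, with roots -8/3 and 12. Take the larger (rising MC): x* = 12.
Check: AVC at x = 12 is $58 ≤ P, so revenue covers variable cost.
Profit = P·x − TC = 298·12 − 1252 = $2324.

Produce at x = 12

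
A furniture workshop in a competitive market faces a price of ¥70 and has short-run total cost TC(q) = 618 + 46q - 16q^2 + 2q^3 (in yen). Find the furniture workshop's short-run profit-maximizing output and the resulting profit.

AVC = 46 - 16q + 2q^2; min AVC = ¥14 at q = 4. Since P = ¥70 ≥ min AVC, the firm produces.
MC = 46 - 32q + 6q^2. Setting P = MC and taking the root on the rising branch gives q* = 6.
TR = 70·6 = 420. TC = 618 + 132 = 750. Profit = 420 − 750 = -¥330.
Shutting down would mean losing the fixed cost of ¥618, so operating at a loss of ¥330 is better by ¥288.

Profit = -¥330 at q = 6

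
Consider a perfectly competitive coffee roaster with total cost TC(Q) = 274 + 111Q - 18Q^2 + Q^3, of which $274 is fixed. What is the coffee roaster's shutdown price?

$30 per unit

The firm shuts down when price falls below the minimum of average variable cost. AVC = VC/Q = 111 - 18Q + Q^2.
dAVC/dQ = -18 + 2Q = 0 gives Q = 9. min AVC = 111 - 18·9 + 9^2 = 30.
For P < $30 the firm produces nothing.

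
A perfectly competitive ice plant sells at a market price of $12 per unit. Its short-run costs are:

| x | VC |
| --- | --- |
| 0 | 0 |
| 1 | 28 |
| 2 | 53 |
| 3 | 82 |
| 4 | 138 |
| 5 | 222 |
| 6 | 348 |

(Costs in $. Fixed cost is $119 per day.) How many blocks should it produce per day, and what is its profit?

Profit at each row (π = 12x − TC): x=0: -119; x=1: -135; x=2: -148; x=3: -165; x=4: -209; x=5: -281; x=6: -395.
Profit is highest at x = 0. Equivalently, the lowest AVC in the table is 53/2 ≈ $26.50 at x = 2, and P = $12 falls below it — price never covers variable cost, so the firm shuts down and loses only its fixed cost.

x = 0 (shut down); profit = -$119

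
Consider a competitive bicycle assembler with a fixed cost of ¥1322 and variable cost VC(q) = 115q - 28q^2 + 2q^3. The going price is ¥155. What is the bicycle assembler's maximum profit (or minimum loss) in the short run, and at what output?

Profit = -¥122 at q = 10

AVC = 115 - 28q + 2q^2; min AVC = ¥17 at q = 7. Since P = ¥155 ≥ min AVC, the firm produces.
With MC = 115 - 56q + 6q^2, P = MC on the upward-sloping part at q* = 10.
TR = 155·10 = 1550. TC = 1322 + 350 = 1672. Profit = 1550 − 1672 = -¥122.
That loss of ¥122 beats the ¥1322 the firm would lose by shutting down; producing recovers ¥1200 of fixed cost.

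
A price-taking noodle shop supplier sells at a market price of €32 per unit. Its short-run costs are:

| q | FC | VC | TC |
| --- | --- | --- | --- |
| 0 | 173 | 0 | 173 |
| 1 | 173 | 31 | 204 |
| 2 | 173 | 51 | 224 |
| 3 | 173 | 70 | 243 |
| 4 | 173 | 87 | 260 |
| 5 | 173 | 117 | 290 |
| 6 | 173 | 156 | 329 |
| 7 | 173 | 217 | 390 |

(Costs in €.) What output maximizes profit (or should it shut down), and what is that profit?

q = 5; profit = -€130

Tabulate TR − TC: q=0: -173; q=1: -172; q=2: -160; q=3: -147; q=4: -132; q=5: -130; q=6: -137; q=7: -166.
Profit is maximized at q = 5. AVC there is 117/5 = €23.40 ≤ P, so producing beats shutting down (which would give -€173).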